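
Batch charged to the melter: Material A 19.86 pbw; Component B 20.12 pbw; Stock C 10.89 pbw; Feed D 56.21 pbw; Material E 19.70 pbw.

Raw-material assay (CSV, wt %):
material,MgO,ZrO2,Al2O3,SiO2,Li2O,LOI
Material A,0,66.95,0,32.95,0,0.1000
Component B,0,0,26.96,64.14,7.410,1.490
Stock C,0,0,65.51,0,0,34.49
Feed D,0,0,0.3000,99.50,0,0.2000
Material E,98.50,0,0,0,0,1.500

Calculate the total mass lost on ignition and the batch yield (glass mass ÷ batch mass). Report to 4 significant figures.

The working math maintains full precision end to end. Intermediates appear, with 4-significant-figure rounding, as written; each reported result takes just one rounding; the derived quantities are re-derived at exact precision (five oxide percentages, LOI, net glass mass, yield, totals) using the weight values on 122.3 pbw of glass, exactly as shown in question or answer.
Per-material ignition loss:
  Material A: 19.86 × 0.001000 = 0.01986 pbw
  Component B: 20.12 × 0.01490 = 0.2998 pbw
  Stock C: 10.89 × 0.3449 = 3.756 pbw
  Feed D: 56.21 × 0.002000 = 0.1124 pbw
  Material E: 19.70 × 0.01500 = 0.2955 pbw
Total LOI = 4.484 pbw
Glass = batch − LOI = 126.8 − 4.484 = 122.3 pbw

LOI loss = 4.484 pbw; glass = 122.3 pbw; yield = 96.46%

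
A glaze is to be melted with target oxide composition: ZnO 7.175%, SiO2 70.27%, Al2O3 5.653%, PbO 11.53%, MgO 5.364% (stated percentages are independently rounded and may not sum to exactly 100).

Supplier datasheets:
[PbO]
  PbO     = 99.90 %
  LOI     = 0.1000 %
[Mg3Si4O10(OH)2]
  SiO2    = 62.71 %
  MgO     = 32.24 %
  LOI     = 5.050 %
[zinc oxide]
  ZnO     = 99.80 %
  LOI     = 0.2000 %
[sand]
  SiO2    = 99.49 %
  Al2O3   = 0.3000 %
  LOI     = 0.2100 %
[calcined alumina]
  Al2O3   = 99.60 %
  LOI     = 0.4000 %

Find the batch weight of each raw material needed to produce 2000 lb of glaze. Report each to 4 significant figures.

Batch per 2000 lb glaze:
  PbO: 230.8 lb
  Mg3Si4O10(OH)2: 332.8 lb
  zinc oxide: 143.8 lb
  sand: 1203 lb
  calcined alumina: 109.9 lb
Total batch = 2020 lb; LOI loss = 20.29 lb; yield = 99.00%

The working math carries full precision through the solve — working values are displayed rounded off to 4 significant digits within the worked lines; every reported number receives exactly one rounding — all derived quantities, including glass mass, five oxide percentages, totals, LOI, yield, are computed from the weighed amounts for 2000 lb of glass in full float precision as written in the problem or answer text.
Oxide mass targets, per 2000 lb glaze:
  ZnO: 7.175% × 2000 = 143.5 lb
  SiO2: 70.27% × 2000 = 1405 lb
  Al2O3: 5.653% × 2000 = 113.1 lb
  PbO: 11.53% × 2000 = 230.6 lb
  MgO: 5.364% × 2000 = 107.3 lb
Oxide-by-oxide audit per the reported batch figures, on the stated basis (each sum matches its target mass net of answer rounding effects):
  ZnO: 143.8·0.9980 = 143.5 lb (target 143.5 lb)
  SiO2: 332.8·0.6271 + 1203·0.9949 = 1406 lb (target 1405 lb)
  Al2O3: 1203·0.003000 + 109.9·0.9960 = 113.1 lb (target 113.1 lb)
  PbO: 230.8·0.9990 = 230.6 lb (target 230.6 lb)
  MgO: 332.8·0.3224 = 107.3 lb (target 107.3 lb)
Consistency of the glass mass: batch total minus LOI = 2000 lb (summing oxide targets gives 2000 lb; basis as stated: 2000 lb — deltas are rounding alone).
Adding the batch up: Σ batch = 2020 lb; Σ batch·LOI gives LOI loss = 20.29 lb; the yield ratio, glass ÷ batch: 99.00%.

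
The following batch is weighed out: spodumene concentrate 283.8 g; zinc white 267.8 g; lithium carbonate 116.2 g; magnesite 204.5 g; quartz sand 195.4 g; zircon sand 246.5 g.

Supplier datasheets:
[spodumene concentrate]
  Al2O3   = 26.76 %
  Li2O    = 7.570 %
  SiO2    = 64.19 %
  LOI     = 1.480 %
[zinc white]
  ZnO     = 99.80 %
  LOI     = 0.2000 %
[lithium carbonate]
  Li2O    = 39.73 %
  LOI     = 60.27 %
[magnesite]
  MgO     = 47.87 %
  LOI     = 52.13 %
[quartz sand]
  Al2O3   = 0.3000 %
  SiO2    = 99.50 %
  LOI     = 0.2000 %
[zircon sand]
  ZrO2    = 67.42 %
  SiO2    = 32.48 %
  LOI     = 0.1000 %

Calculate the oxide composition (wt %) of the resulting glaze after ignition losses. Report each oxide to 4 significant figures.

Glass mass = 1132 g (batch 1314 − LOI 182.0).
Composition: ZnO 23.61%, ZrO2 14.68%, Al2O3 6.760%, Li2O 5.975%, SiO2 40.33%, MgO 8.646%

Values along the way appear with 4-significant-digit rounding when written out; the whole derivation runs at full precision in every operation. A single rounding completes each reported number; all derived quantities are computed from the batch weights at 1132 g of glass at full precision (six oxide percentages, glass mass, LOI, totals, the yield) exactly as printed in the problem or answer text.
Per-oxide mass from batch:
  ZnO: 267.8·0.9980 = 267.3 g
  ZrO2: 246.5·0.6742 = 166.2 g
  Al2O3: 283.8·0.2676 + 195.4·0.003000 = 76.53 g
  Li2O: 283.8·0.07570 + 116.2·0.3973 = 67.65 g
  SiO2: 283.8·0.6419 + 195.4·0.9950 + 246.5·0.3248 = 456.7 g
  MgO: 204.5·0.4787 = 97.89 g
LOI: 283.8·0.01480 + 267.8·0.002000 + 116.2·0.6027 + 204.5·0.5213 + 195.4·0.002000 + 246.5·0.001000 = 182.0 g
Net of LOI, the glass mass = 1314 − 182.0 = 1132 g (= Σ oxide masses)
wt % = oxide mass / glass mass × 100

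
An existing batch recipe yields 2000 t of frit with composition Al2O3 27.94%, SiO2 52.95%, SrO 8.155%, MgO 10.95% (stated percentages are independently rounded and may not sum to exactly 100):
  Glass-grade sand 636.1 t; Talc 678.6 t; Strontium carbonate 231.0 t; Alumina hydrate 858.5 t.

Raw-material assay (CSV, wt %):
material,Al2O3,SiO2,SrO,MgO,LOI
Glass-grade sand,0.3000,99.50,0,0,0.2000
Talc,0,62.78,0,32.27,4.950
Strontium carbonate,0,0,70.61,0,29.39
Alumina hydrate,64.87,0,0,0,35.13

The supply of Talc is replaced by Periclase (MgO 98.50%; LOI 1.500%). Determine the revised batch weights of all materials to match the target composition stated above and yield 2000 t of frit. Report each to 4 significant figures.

Mid-chain values are shown (rounded to 4 significant digits) at each printed step. All arithmetic keeps exact precision at all times. Each reported result undergoes a single rounding. The derived quantities (the yield, the four compositions, the totals, net glass mass, ignition loss) are re-derived in exact precision starting from the weights at 2000 t of glass, exactly as shown in question or answer.
Oxide-by-oxide targets in 2000 t frit:
  Al2O3: 27.94% × 2000 = 558.8 t
  SiO2: 52.95% × 2000 = 1059 t
  SrO: 8.155% × 2000 = 163.1 t
  MgO: 10.95% × 2000 = 219.0 t
Oxide-by-oxide audit applying the batch weights above, under the basis named above (sum by sum, the targets are met net of answer rounding effects):
  Al2O3: 1064·0.003000 + 856.5·0.6487 = 558.8 t (target 558.8 t)
  SiO2: 1064·0.9950 = 1059 t (target 1059 t)
  SrO: 231.0·0.7061 = 163.1 t (target 163.1 t)
  MgO: 222.3·0.9850 = 219.0 t (target 219.0 t)
The glass-mass cross-check: the batch minus its LOI: 2000 t (per-oxide target masses sum to 2000 t; against the stated basis, 2000 t — a pure rounding effect).
Total batch = Σ batch = 2374 t; Σ batch·LOI gives LOI loss = 374.2 t; yield = glass ÷ total batch = 84.23%.

Revised batch per 2000 t frit:
  Glass-grade sand: 1064 t
  Periclase: 222.3 t
  Strontium carbonate: 231.0 t
  Alumina hydrate: 856.5 t
Total batch = 2374 t; LOI loss = 374.2 t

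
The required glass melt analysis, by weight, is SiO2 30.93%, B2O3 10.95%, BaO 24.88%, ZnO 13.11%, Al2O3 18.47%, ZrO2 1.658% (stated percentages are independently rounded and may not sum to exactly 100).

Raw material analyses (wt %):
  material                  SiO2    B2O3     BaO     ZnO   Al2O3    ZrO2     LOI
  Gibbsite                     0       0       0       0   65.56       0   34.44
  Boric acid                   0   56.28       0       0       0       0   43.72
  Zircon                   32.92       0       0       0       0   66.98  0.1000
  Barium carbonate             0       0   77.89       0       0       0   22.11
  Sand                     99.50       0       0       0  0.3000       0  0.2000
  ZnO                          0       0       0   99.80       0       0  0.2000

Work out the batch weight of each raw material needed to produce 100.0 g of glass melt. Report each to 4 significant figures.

Intermediates are displayed, rounded to four significant figures, across the worked steps; all internal work runs at exact precision end to end — a single rounding completes each reported figure; derived quantities, which include net glass mass, the totals, LOI, the yield, six oxide percentages, are rebuilt at exact precision, as set out in the question or the answer, starting from the weights for 100.0 g of glass.
The oxide mass targets at 100.0 g glass melt:
  SiO2: 30.93% × 100.0 = 30.93 g
  B2O3: 10.95% × 100.0 = 10.95 g
  BaO: 24.88% × 100.0 = 24.88 g
  ZnO: 13.11% × 100.0 = 13.11 g
  Al2O3: 18.47% × 100.0 = 18.47 g
  ZrO2: 1.658% × 100.0 = 1.658 g
Checking each oxide sum working from each reported weight, per the basis as stated (sums match the target masses net of answer rounding effects):
  SiO2: 2.475·0.3292 + 30.27·0.9950 = 30.93 g (target 30.93 g)
  B2O3: 19.46·0.5628 = 10.95 g (target 10.95 g)
  BaO: 31.94·0.7789 = 24.88 g (target 24.88 g)
  ZnO: 13.14·0.9980 = 13.11 g (target 13.11 g)
  Al2O3: 28.03·0.6556 + 30.27·0.003000 = 18.47 g (target 18.47 g)
  ZrO2: 2.475·0.6698 = 1.658 g (target 1.658 g)
Consistency of the glass mass: batch Σ − ignition loss = 100.0 g (the targets, summed, come to 100.0 g; against the stated basis, 100.0 g — any gap is answer rounding).
Whole-batch sum: Σ batch = 125.3 g; LOI loss = Σ batch·LOI = 25.31 g; yield: glass divided by total = 79.80%.

Batch per 100.0 g glass melt:
  Gibbsite: 28.03 g
  Boric acid: 19.46 g
  Zircon: 2.475 g
  Barium carbonate: 31.94 g
  Sand: 30.27 g
  ZnO: 13.14 g
Total batch = 125.3 g; LOI loss = 25.31 g; yield = 79.80%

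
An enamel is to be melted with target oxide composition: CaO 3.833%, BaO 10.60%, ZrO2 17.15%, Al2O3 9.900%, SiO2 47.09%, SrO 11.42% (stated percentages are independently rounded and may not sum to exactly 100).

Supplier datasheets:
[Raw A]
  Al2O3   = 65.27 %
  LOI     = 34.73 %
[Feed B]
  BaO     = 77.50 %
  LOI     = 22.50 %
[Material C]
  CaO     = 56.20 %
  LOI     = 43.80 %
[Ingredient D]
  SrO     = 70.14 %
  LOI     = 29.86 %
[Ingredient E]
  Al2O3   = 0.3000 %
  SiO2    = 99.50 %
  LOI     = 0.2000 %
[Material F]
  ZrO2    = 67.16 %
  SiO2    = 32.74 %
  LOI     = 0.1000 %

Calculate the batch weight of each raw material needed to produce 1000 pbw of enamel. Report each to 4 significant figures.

Batch per 1000 pbw enamel:
  Raw A: 149.9 pbw
  Feed B: 136.8 pbw
  Material C: 68.20 pbw
  Ingredient D: 162.8 pbw
  Ingredient E: 389.2 pbw
  Material F: 255.4 pbw
Total batch = 1162 pbw; LOI loss = 162.4 pbw; yield = 86.03%

Working values are printed, with 4-significant-digit rounding, at each printed step. Exact precision is kept through the solve; a single rounding yields each reported number; derived quantities are carried using the weight values for 1000 pbw of glass at full precision (six oxide percentages, the yield, the totals, ignition loss, glass mass) as they appear in question or answer.
Target oxide masses per 1000 pbw enamel:
  CaO: 3.833% × 1000 = 38.33 pbw
  BaO: 10.60% × 1000 = 106.0 pbw
  ZrO2: 17.15% × 1000 = 171.5 pbw
  Al2O3: 9.900% × 1000 = 99.00 pbw
  SiO2: 47.09% × 1000 = 470.9 pbw
  SrO: 11.42% × 1000 = 114.2 pbw
Oxide-by-oxide audit on the weights just shown, relative to the basis at hand (each sum matches its target mass modulo rounding of the values):
  CaO: 68.20·0.5620 = 38.33 pbw (target 38.33 pbw)
  BaO: 136.8·0.7750 = 106.0 pbw (target 106.0 pbw)
  ZrO2: 255.4·0.6716 = 171.5 pbw (target 171.5 pbw)
  Al2O3: 149.9·0.6527 + 389.2·0.003000 = 99.01 pbw (target 99.00 pbw)
  SiO2: 389.2·0.9950 + 255.4·0.3274 = 470.9 pbw (target 470.9 pbw)
  SrO: 162.8·0.7014 = 114.2 pbw (target 114.2 pbw)
Glass-mass sanity pass: total batch − LOI = 999.9 pbw (oxide target masses add up to 999.9 pbw; stated basis 1000 pbw — gaps are rounding artifacts).
Adding the batch up: Σ batch = 1162 pbw; loss to ignition Σ batch·LOI = 162.4 pbw; as yield: glass ÷ batch → 86.03%.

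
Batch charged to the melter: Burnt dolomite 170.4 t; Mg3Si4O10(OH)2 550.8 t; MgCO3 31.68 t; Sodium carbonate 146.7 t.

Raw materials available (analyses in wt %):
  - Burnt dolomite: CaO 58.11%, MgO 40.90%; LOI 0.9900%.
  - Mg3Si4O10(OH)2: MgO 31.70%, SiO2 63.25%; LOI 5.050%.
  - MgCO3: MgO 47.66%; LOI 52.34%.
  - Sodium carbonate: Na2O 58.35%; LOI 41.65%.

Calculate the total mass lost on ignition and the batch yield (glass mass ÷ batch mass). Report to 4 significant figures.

In-progress results are displayed (rounded to 4 significant figures) between the steps — every computation holds full float precision at every stage. Every reported value takes a single rounding — the derived quantities, which include the yield, the four compositions, LOI, totals, glass mass, are rebuilt at exact precision, precisely as stated by the problem or answer text, starting from the weights per 792.4 t of glass.
Loss on ignition, line by line:
  Burnt dolomite: 170.4 × 0.009900 = 1.687 t
  Mg3Si4O10(OH)2: 550.8 × 0.05050 = 27.82 t
  MgCO3: 31.68 × 0.5234 = 16.58 t
  Sodium carbonate: 146.7 × 0.4165 = 61.10 t
Total LOI = 107.2 t
Glass = batch − LOI = 899.6 − 107.2 = 792.4 t

LOI loss = 107.2 t; glass = 792.4 t; yield = 88.09%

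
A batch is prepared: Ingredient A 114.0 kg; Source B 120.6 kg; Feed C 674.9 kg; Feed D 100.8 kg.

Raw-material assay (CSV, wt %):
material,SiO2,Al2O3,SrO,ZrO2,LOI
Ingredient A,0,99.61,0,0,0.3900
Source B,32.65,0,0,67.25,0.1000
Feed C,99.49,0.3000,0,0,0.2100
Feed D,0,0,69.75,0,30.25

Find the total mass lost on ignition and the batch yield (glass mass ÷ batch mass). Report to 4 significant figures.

All arithmetic keeps full precision in every operation. Values along the way are shown rounded to four significant digits. Every reported result takes exactly one rounding; derived quantities, including the yield, LOI, net glass mass, totals, four oxide percentages, are recomputed using the weight values per 977.8 kg of glass in full precision, as given in problem or answer.
Per-material ignition loss:
  Ingredient A: 114.0 × 0.003900 = 0.4446 kg
  Source B: 120.6 × 0.001000 = 0.1206 kg
  Feed C: 674.9 × 0.002100 = 1.417 kg
  Feed D: 100.8 × 0.3025 = 30.49 kg
Total LOI = 32.47 kg
Glass = batch − LOI = 1010 − 32.47 = 977.8 kg

LOI loss = 32.47 kg; glass = 977.8 kg; yield = 96.79%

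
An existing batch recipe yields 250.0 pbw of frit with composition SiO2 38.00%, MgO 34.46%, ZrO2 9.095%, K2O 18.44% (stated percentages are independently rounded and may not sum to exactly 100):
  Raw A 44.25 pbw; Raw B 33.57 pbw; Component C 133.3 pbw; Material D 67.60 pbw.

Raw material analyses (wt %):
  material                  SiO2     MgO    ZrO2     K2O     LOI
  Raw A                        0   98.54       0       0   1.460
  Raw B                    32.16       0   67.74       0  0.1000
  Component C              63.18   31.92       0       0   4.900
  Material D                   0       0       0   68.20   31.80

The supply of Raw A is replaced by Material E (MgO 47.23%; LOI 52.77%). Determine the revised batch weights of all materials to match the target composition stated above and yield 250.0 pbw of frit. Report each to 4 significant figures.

Revised batch per 250.0 pbw frit:
  Material E: 92.33 pbw
  Raw B: 33.57 pbw
  Component C: 133.3 pbw
  Material D: 67.60 pbw
Total batch = 326.8 pbw; LOI loss = 76.78 pbw

Each numeric step keeps exact precision at all times — in-progress results are printed rounded to four significant figures at each printed step; exactly one rounding is applied to each reported number. Derived quantities, including ignition loss, yield, the four compositions, the totals, net glass mass, are re-derived using the weight values at 250.0 pbw of glass in full precision, as set out in the problem or the answer.
Target oxide masses per 250.0 pbw frit:
  SiO2: 38.00% × 250.0 = 95.00 pbw
  MgO: 34.46% × 250.0 = 86.15 pbw
  ZrO2: 9.095% × 250.0 = 22.74 pbw
  K2O: 18.44% × 250.0 = 46.10 pbw
Verifying the oxide balance from the weights as reported, for the quoted basis mass (each sum matches its target mass once rounding is allowed for):
  SiO2: 33.57·0.3216 + 133.3·0.6318 = 95.02 pbw (target 95.00 pbw)
  MgO: 92.33·0.4723 + 133.3·0.3192 = 86.16 pbw (target 86.15 pbw)
  ZrO2: 33.57·0.6774 = 22.74 pbw (target 22.74 pbw)
  K2O: 67.60·0.6820 = 46.10 pbw (target 46.10 pbw)
Auditing the glass mass value: Σ batch − LOI loss = 250.0 pbw (per-oxide target masses sum to 250.0 pbw; basis as stated: 250.0 pbw — differing by rounding only).
Adding the batch up: Σ batch = 326.8 pbw; the LOI term Σ batch·LOI equals 76.78 pbw; yield, glass over the total, = 76.50%.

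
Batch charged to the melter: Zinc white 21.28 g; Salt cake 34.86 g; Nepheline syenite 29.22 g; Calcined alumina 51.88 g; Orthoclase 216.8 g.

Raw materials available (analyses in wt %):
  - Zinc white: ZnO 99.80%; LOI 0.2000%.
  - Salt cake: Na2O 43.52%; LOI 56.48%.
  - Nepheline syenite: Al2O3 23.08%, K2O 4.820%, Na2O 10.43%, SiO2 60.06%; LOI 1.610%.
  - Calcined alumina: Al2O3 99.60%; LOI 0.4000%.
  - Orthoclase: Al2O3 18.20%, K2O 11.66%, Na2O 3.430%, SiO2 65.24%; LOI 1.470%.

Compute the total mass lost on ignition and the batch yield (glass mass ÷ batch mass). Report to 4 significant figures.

Mid-chain values are shown, rounded to 4 significant digits, on the page; full float precision is held through every step — exactly one rounding is applied to each reported value — all derived quantities, including the five compositions, the totals, net glass mass, ignition loss, the yield, are re-derived from the weighed amounts per 330.4 g of glass at full float precision, precisely as stated by question or answer.
Ignition loss by material:
  Zinc white: 21.28 × 0.002000 = 0.04256 g
  Salt cake: 34.86 × 0.5648 = 19.69 g
  Nepheline syenite: 29.22 × 0.01610 = 0.4704 g
  Calcined alumina: 51.88 × 0.004000 = 0.2075 g
  Orthoclase: 216.8 × 0.01470 = 3.187 g
Total LOI = 23.60 g
Glass = batch − LOI = 354.0 − 23.60 = 330.4 g

LOI loss = 23.60 g; glass = 330.4 g; yield = 93.34%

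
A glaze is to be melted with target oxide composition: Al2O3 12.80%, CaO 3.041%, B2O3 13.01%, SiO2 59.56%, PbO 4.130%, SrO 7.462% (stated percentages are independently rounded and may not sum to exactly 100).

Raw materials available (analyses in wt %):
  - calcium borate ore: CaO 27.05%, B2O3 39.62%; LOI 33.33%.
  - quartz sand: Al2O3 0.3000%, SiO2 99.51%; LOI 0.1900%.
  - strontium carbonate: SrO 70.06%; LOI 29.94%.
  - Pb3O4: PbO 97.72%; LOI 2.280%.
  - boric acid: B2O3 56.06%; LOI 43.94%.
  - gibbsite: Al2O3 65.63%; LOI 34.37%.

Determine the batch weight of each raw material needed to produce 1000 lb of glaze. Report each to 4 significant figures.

All internal work maintains full precision at every stage — in-progress results appear, with 4-significant-figure rounding, in the printout. Every reported number undergoes a single rounding. Derived quantities (glass mass, ignition loss, yield, totals, six oxide percentages) are computed from the batch weights for 1000 lb of glass in exact precision as quoted within the question or the answer.
Oxide-by-oxide targets in 1000 lb glaze:
  Al2O3: 12.80% × 1000 = 128.0 lb
  CaO: 3.041% × 1000 = 30.41 lb
  B2O3: 13.01% × 1000 = 130.1 lb
  SiO2: 59.56% × 1000 = 595.6 lb
  PbO: 4.130% × 1000 = 41.30 lb
  SrO: 7.462% × 1000 = 74.62 lb
Mass-balance tally per oxide given the weights on record, relative to the basis at hand (target by target, the sums agree given rounding of the digits):
  Al2O3: 598.5·0.003000 + 192.3·0.6563 = 128.0 lb (target 128.0 lb)
  CaO: 112.4·0.2705 = 30.40 lb (target 30.41 lb)
  B2O3: 112.4·0.3962 + 152.6·0.5606 = 130.1 lb (target 130.1 lb)
  SiO2: 598.5·0.9951 = 595.6 lb (target 595.6 lb)
  PbO: 42.26·0.9772 = 41.30 lb (target 41.30 lb)
  SrO: 106.5·0.7006 = 74.61 lb (target 74.62 lb)
Auditing the glass mass value: Σ batch − LOI loss = 1000 lb (the targets, summed, come to 1000 lb; the stated basis being 1000 lb — any gap is answer rounding).
Total batch = Σ batch = 1205 lb; Σ batch·LOI gives LOI loss = 204.6 lb; glass ÷ batch gives a yield of 83.01%.

Batch per 1000 lb glaze:
  calcium borate ore: 112.4 lb
  quartz sand: 598.5 lb
  strontium carbonate: 106.5 lb
  Pb3O4: 42.26 lb
  boric acid: 152.6 lb
  gibbsite: 192.3 lb
Total batch = 1205 lb; LOI loss = 204.6 lb; yield = 83.01%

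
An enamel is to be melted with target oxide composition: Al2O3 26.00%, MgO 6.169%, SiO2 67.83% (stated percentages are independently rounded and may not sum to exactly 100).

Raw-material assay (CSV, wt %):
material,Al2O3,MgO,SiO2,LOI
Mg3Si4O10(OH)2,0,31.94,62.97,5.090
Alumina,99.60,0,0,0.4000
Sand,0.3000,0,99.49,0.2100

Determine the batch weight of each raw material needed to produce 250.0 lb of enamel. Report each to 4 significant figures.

Batch per 250.0 lb enamel:
  Mg3Si4O10(OH)2: 48.29 lb
  Alumina: 64.84 lb
  Sand: 139.9 lb
Total batch = 253.0 lb; LOI loss = 3.011 lb; yield = 98.81%

All internal work maintains exact precision throughout. Intermediates are displayed (rounded to four significant figures) within the worked lines; exactly one rounding goes into every reported figure. The derived quantities, including the three compositions, totals, ignition loss, glass mass, the yield, are recomputed from the batch weights at 250.0 lb of glass at full float precision exactly as printed in the question or the answer.
Per-oxide target masses for 250.0 lb enamel:
  Al2O3: 26.00% × 250.0 = 65.00 lb
  MgO: 6.169% × 250.0 = 15.42 lb
  SiO2: 67.83% × 250.0 = 169.6 lb
Checking each oxide sum working from each reported weight, relative to the basis at hand (sum by sum, the targets are met exact up to rounding of places):
  Al2O3: 64.84·0.9960 + 139.9·0.003000 = 65.00 lb (target 65.00 lb)
  MgO: 48.29·0.3194 = 15.42 lb (target 15.42 lb)
  SiO2: 48.29·0.6297 + 139.9·0.9949 = 169.6 lb (target 169.6 lb)
Glass-mass bookkeeping: whole batch net of LOI = 250.0 lb (summing oxide targets gives 250.0 lb; versus the stated basis of 250.0 lb — rounding explains the deltas).
Total batch = Σ batch = 253.0 lb; the LOI term Σ batch·LOI equals 3.011 lb; yield, glass over the total, = 98.81%.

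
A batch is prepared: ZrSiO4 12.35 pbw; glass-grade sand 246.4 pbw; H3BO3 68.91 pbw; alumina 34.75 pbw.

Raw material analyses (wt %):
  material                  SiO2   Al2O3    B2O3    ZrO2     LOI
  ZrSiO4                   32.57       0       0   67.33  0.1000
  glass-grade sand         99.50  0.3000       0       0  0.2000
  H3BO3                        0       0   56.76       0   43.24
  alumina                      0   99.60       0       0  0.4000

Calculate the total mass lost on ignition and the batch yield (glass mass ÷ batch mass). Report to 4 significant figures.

The intermediate values are shown rounded to four significant digits; exact precision is maintained throughout — each reported result takes just one rounding. Derived quantities (LOI, four oxide percentages, totals, net glass mass, yield) are computed from the weighed amounts on 332.0 pbw of glass in full precision exactly as printed in the problem or answer text.
Material-by-material LOI:
  ZrSiO4: 12.35 × 0.001000 = 0.01235 pbw
  glass-grade sand: 246.4 × 0.002000 = 0.4928 pbw
  H3BO3: 68.91 × 0.4324 = 29.80 pbw
  alumina: 34.75 × 0.004000 = 0.1390 pbw
Total LOI = 30.44 pbw
Glass = batch − LOI = 362.4 − 30.44 = 332.0 pbw

LOI loss = 30.44 pbw; glass = 332.0 pbw; yield = 91.60%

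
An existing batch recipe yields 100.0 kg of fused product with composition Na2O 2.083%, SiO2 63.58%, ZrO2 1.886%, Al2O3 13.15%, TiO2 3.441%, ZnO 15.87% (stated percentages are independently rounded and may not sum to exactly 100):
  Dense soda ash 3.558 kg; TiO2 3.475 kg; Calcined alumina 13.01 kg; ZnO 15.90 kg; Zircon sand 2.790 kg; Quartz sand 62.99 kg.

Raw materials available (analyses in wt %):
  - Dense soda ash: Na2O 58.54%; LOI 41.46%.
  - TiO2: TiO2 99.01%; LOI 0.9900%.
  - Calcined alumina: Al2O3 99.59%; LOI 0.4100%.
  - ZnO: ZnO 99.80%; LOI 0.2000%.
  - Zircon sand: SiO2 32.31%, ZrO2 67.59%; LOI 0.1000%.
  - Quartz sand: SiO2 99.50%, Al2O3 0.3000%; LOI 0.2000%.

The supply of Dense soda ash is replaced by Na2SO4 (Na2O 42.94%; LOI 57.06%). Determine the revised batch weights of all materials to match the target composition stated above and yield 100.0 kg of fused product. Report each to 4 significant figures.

The whole derivation holds full precision at each step — rounding to four significant digits governs each intermediate as printed. A single rounding completes each reported result. All derived quantities (totals, LOI, six oxide percentages, the yield, net glass mass) are recomputed in full float precision starting from the weights on 100.0 kg of glass, exactly as printed in the question or the answer.
Oxide-by-oxide targets in 100.0 kg fused product:
  Na2O: 2.083% × 100.0 = 2.083 kg
  SiO2: 63.58% × 100.0 = 63.58 kg
  ZrO2: 1.886% × 100.0 = 1.886 kg
  Al2O3: 13.15% × 100.0 = 13.15 kg
  TiO2: 3.441% × 100.0 = 3.441 kg
  ZnO: 15.87% × 100.0 = 15.87 kg
Checking each oxide sum working from each reported weight, for the quoted basis mass (every target is met by its sum inside rounding margins):
  Na2O: 4.851·0.4294 = 2.083 kg (target 2.083 kg)
  SiO2: 2.790·0.3231 + 62.99·0.9950 = 63.58 kg (target 63.58 kg)
  ZrO2: 2.790·0.6759 = 1.886 kg (target 1.886 kg)
  Al2O3: 13.01·0.9959 + 62.99·0.003000 = 13.15 kg (target 13.15 kg)
  TiO2: 3.475·0.9901 = 3.441 kg (target 3.441 kg)
  ZnO: 15.90·0.9980 = 15.87 kg (target 15.87 kg)
Glass mass check: Σ batch − LOI loss = 100.0 kg (the targets, summed, come to 100.0 kg; the stated basis being 100.0 kg — deltas are rounding alone).
Adding the batch up: Σ batch = 103.0 kg; LOI removed, Σ of batch·LOI: 3.016 kg; yield: glass divided by total = 97.07%.

Revised batch per 100.0 kg fused product:
  Na2SO4: 4.851 kg
  TiO2: 3.475 kg
  Calcined alumina: 13.01 kg
  ZnO: 15.90 kg
  Zircon sand: 2.790 kg
  Quartz sand: 62.99 kg
Total batch = 103.0 kg; LOI loss = 3.016 kg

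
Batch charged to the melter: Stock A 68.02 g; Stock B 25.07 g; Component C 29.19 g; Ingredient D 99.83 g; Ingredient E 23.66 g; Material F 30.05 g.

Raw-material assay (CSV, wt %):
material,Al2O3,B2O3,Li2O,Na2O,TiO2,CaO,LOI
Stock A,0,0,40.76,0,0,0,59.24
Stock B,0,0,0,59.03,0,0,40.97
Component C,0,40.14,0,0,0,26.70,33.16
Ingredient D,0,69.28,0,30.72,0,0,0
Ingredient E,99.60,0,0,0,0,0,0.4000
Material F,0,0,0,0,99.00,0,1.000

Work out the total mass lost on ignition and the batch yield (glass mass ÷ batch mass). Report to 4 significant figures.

Values along the way are displayed (rounded to 4 significant digits) alongside each step; each numeric step holds exact precision end to end. Exactly one rounding goes into every reported figure. The derived quantities are computed from the weighed amounts for 215.2 g of glass at full precision (LOI, totals, glass mass, the yield, six oxide percentages), precisely as stated by either problem or answer.
Loss on ignition, line by line:
  Stock A: 68.02 × 0.5924 = 40.30 g
  Stock B: 25.07 × 0.4097 = 10.27 g
  Component C: 29.19 × 0.3316 = 9.679 g
  Ingredient D: 99.83 × 0 = 0 g
  Ingredient E: 23.66 × 0.004000 = 0.09464 g
  Material F: 30.05 × 0.01000 = 0.3005 g
Total LOI = 60.64 g
Glass = batch − LOI = 275.8 − 60.64 = 215.2 g

LOI loss = 60.64 g; glass = 215.2 g; yield = 78.01%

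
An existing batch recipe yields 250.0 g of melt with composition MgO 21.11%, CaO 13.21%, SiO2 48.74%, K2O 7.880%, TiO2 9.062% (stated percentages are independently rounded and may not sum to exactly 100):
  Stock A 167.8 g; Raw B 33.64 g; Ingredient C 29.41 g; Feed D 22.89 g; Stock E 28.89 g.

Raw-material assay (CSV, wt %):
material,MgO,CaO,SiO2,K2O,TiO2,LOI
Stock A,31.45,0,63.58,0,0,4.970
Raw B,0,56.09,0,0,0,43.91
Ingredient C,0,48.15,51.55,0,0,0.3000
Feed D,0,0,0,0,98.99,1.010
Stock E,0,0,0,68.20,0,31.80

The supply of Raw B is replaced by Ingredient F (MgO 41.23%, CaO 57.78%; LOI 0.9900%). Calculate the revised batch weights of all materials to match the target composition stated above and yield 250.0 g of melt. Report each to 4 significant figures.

Revised batch per 250.0 g melt:
  Stock A: 149.6 g
  Ingredient F: 13.91 g
  Ingredient C: 51.90 g
  Feed D: 22.89 g
  Stock E: 28.89 g
Total batch = 267.2 g; LOI loss = 17.15 g

All internal work runs at full precision in every operation. Intermediates appear, with 4-significant-figure rounding, between the steps — each reported number takes just one rounding — the derived quantities, including five oxide percentages, glass mass, the totals, the yield, ignition loss, are carried starting from the weights for 250.0 g of glass at full precision exactly as shown in the question or the answer.
Per-oxide target masses for 250.0 g melt:
  MgO: 21.11% × 250.0 = 52.78 g
  CaO: 13.21% × 250.0 = 33.02 g
  SiO2: 48.74% × 250.0 = 121.8 g
  K2O: 7.880% × 250.0 = 19.70 g
  TiO2: 9.062% × 250.0 = 22.66 g
A balance pass over the oxides, from the weights as reported, versus the basis set out (summed amounts equal target values inside rounding margins):
  MgO: 149.6·0.3145 + 13.91·0.4123 = 52.78 g (target 52.78 g)
  CaO: 13.91·0.5778 + 51.90·0.4815 = 33.03 g (target 33.02 g)
  SiO2: 149.6·0.6358 + 51.90·0.5155 = 121.9 g (target 121.8 g)
  K2O: 28.89·0.6820 = 19.70 g (target 19.70 g)
  TiO2: 22.89·0.9899 = 22.66 g (target 22.66 g)
Glass mass check: batch Σ − ignition loss = 250.0 g (summing oxide targets gives 250.0 g; the stated basis being 250.0 g — deltas are rounding alone).
Adding the batch up: Σ batch = 267.2 g; loss to ignition Σ batch·LOI = 17.15 g; yield, glass over the total, = 93.58%.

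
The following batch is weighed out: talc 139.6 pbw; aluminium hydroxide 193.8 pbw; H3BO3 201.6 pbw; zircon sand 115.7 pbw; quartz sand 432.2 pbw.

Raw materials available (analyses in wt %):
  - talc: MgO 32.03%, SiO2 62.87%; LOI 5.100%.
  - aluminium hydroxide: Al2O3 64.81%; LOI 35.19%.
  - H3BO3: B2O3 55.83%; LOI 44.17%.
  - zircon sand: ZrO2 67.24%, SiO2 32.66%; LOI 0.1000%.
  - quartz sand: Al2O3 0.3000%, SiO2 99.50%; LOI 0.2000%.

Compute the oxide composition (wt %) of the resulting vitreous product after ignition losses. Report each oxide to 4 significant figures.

Exact precision is kept at every stage. The intermediate values are shown, rounded to 4 significant figures, in the printout. Every reported value is rounded once only; derived quantities, including totals, the five compositions, ignition loss, glass mass, yield, are recomputed using the weight values on 917.6 pbw of glass in exact precision exactly as printed in the problem or the answer.
What the batch supplies per oxide:
  MgO: 139.6·0.3203 = 44.71 pbw
  Al2O3: 193.8·0.6481 + 432.2·0.003000 = 126.9 pbw
  ZrO2: 115.7·0.6724 = 77.80 pbw
  SiO2: 139.6·0.6287 + 115.7·0.3266 + 432.2·0.9950 = 555.6 pbw
  B2O3: 201.6·0.5583 = 112.6 pbw
LOI: 139.6·0.05100 + 193.8·0.3519 + 201.6·0.4417 + 115.7·0.001000 + 432.2·0.002000 = 165.3 pbw
Glass = total batch minus LOI = 1083 − 165.3 = 917.6 pbw (equal to the oxide-mass sum)
percent by weight: oxide/glass ×100

Glass mass = 917.6 pbw (batch 1083 − LOI 165.3).
Composition: MgO 4.873%, Al2O3 13.83%, ZrO2 8.479%, SiO2 60.55%, B2O3 12.27%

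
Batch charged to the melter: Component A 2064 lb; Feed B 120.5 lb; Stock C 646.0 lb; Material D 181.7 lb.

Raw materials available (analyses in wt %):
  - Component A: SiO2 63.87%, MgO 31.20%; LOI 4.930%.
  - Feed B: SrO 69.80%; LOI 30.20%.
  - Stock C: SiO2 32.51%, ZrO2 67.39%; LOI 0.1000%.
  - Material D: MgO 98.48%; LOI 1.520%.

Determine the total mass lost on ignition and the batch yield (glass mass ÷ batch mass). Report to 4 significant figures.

The whole derivation maintains full float precision end to end — mid-chain values are shown, rounded to 4 significant digits, on the page — each reported number undergoes a single rounding; all derived quantities, including totals, glass mass, the four compositions, LOI, the yield, are recomputed starting from the weights for 2871 lb of glass at full precision, as quoted within the problem or the answer.
Each material's LOI contribution:
  Component A: 2064 × 0.04930 = 101.8 lb
  Feed B: 120.5 × 0.3020 = 36.39 lb
  Stock C: 646.0 × 0.001000 = 0.6460 lb
  Material D: 181.7 × 0.01520 = 2.762 lb
Total LOI = 141.6 lb
Glass = batch − LOI = 3012 − 141.6 = 2871 lb

LOI loss = 141.6 lb; glass = 2871 lb; yield = 95.30%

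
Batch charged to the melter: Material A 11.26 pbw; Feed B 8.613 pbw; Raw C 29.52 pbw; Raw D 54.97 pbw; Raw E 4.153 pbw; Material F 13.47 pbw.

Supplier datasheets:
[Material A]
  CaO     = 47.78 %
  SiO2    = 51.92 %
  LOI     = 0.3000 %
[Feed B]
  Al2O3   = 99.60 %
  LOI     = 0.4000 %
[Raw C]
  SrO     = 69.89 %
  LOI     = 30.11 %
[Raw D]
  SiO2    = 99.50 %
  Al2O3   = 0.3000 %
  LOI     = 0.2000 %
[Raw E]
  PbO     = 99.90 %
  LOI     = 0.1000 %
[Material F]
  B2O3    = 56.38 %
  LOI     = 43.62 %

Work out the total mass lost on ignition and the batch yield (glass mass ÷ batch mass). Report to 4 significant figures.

LOI loss = 14.95 pbw; glass = 107.0 pbw; yield = 87.75%

Values along the way are displayed, with 4-significant-digit rounding, when written out. Full float precision is held throughout. Each reported result is rounded a single time — all derived quantities, including six oxide percentages, ignition loss, the totals, glass mass, yield, are recomputed starting from the weights per 107.0 pbw of glass at full precision, precisely as stated by the problem or the answer.
Each material's LOI contribution:
  Material A: 11.26 × 0.003000 = 0.03378 pbw
  Feed B: 8.613 × 0.004000 = 0.03445 pbw
  Raw C: 29.52 × 0.3011 = 8.888 pbw
  Raw D: 54.97 × 0.002000 = 0.1099 pbw
  Raw E: 4.153 × 0.001000 = 0.004153 pbw
  Material F: 13.47 × 0.4362 = 5.876 pbw
Total LOI = 14.95 pbw
Glass = batch − LOI = 122.0 − 14.95 = 107.0 pbw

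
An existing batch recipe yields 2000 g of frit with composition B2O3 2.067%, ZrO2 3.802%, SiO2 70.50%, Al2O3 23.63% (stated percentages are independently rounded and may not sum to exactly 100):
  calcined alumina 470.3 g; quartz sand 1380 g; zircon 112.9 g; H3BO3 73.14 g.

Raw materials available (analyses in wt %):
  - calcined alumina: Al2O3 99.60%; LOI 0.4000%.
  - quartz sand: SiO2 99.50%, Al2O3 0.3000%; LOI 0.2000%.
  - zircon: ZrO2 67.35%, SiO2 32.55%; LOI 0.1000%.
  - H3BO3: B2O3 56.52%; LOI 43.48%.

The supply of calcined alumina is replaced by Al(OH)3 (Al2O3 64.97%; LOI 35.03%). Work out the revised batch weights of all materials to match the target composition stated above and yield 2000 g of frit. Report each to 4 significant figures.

The intermediate values are printed (rounded to four significant digits) in the printout — each numeric step holds exact precision all the way through — each reported result takes a single rounding. All derived quantities, including four oxide percentages, the yield, net glass mass, totals, ignition loss, are re-derived starting from the weights at 2000 g of glass at exact precision, as quoted within the problem or answer text.
Per-oxide target masses for 2000 g frit:
  B2O3: 2.067% × 2000 = 41.34 g
  ZrO2: 3.802% × 2000 = 76.04 g
  SiO2: 70.50% × 2000 = 1410 g
  Al2O3: 23.63% × 2000 = 472.6 g
A balance pass over the oxides, with the batch weights as given, relative to the basis at hand (sums match the target masses within answer rounding):
  B2O3: 73.14·0.5652 = 41.34 g (target 41.34 g)
  ZrO2: 112.9·0.6735 = 76.04 g (target 76.04 g)
  SiO2: 1380·0.9950 + 112.9·0.3255 = 1410 g (target 1410 g)
  Al2O3: 721.0·0.6497 + 1380·0.003000 = 472.6 g (target 472.6 g)
The glass-mass cross-check: batch Σ − ignition loss = 2000 g (per-oxide target masses sum to 2000 g; with the basis standing at 2000 g — gaps are rounding artifacts).
Batch total: Σ batch = 2287 g; the LOI term Σ batch·LOI equals 287.2 g; the yield ratio, glass ÷ batch: 87.44%.

Revised batch per 2000 g frit:
  Al(OH)3: 721.0 g
  quartz sand: 1380 g
  zircon: 112.9 g
  H3BO3: 73.14 g
Total batch = 2287 g; LOI loss = 287.2 g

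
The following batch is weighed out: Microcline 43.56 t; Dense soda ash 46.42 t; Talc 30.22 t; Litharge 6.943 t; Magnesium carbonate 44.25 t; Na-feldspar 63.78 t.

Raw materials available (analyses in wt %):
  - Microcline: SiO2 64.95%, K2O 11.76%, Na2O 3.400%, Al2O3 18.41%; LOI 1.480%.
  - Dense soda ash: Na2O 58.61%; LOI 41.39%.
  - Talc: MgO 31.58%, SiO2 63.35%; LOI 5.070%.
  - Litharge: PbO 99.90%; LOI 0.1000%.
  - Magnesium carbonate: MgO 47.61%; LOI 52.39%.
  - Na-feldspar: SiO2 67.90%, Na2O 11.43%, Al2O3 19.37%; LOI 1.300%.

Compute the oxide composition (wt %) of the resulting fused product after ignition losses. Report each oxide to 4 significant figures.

Glass mass = 189.8 t (batch 235.2 − LOI 45.41).
Composition: MgO 16.13%, SiO2 47.82%, K2O 2.699%, Na2O 18.96%, Al2O3 10.74%, PbO 3.655%

Every computation carries full float precision in every operation; the intermediate values appear rounded to four significant digits when written out; every reported value is rounded once only — all derived quantities, which include the yield, six oxide percentages, glass mass, the totals, ignition loss, are computed in exact precision, as written in the question or the answer, starting from the weights per 189.8 t of glass.
Oxide-by-oxide delivered mass:
  MgO: 30.22·0.3158 + 44.25·0.4761 = 30.61 t
  SiO2: 43.56·0.6495 + 30.22·0.6335 + 63.78·0.6790 = 90.74 t
  K2O: 43.56·0.1176 = 5.123 t
  Na2O: 43.56·0.03400 + 46.42·0.5861 + 63.78·0.1143 = 35.98 t
  Al2O3: 43.56·0.1841 + 63.78·0.1937 = 20.37 t
  PbO: 6.943·0.9990 = 6.936 t
LOI: 43.56·0.01480 + 46.42·0.4139 + 30.22·0.05070 + 6.943·0.001000 + 44.25·0.5239 + 63.78·0.01300 = 45.41 t
Net of LOI, the glass mass = 235.2 − 45.41 = 189.8 t (= Σ oxide masses)
percent share: oxide ÷ glass, ×100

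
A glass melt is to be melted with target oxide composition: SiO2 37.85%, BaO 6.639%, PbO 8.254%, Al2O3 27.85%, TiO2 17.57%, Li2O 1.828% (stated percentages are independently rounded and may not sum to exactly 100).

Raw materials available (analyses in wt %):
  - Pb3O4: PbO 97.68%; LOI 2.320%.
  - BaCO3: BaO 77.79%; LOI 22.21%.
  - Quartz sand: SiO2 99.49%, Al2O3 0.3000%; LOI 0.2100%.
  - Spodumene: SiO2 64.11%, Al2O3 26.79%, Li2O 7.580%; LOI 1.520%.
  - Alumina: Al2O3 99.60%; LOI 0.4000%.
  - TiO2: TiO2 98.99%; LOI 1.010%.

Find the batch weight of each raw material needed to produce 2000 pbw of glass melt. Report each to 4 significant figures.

Batch per 2000 pbw glass melt:
  Pb3O4: 169.0 pbw
  BaCO3: 170.7 pbw
  Quartz sand: 450.1 pbw
  Spodumene: 482.3 pbw
  Alumina: 428.1 pbw
  TiO2: 355.0 pbw
Total batch = 2055 pbw; LOI loss = 55.41 pbw; yield = 97.30%

Intermediates are displayed (rounded to four significant digits) in the working; every computation holds exact precision from first step to last; a single rounding yields every reported value — all derived quantities are recomputed at full precision (yield, the totals, net glass mass, LOI, six oxide percentages) from the weighed amounts on 2000 pbw of glass as they appear in the problem or answer text.
Target oxide masses per 2000 pbw glass melt:
  SiO2: 37.85% × 2000 = 757.0 pbw
  BaO: 6.639% × 2000 = 132.8 pbw
  PbO: 8.254% × 2000 = 165.1 pbw
  Al2O3: 27.85% × 2000 = 557.0 pbw
  TiO2: 17.57% × 2000 = 351.4 pbw
  Li2O: 1.828% × 2000 = 36.56 pbw
Oxide-by-oxide audit given the weights on record, against the basis in use (target by target, the sums agree net of answer rounding effects):
  SiO2: 450.1·0.9949 + 482.3·0.6411 = 757.0 pbw (target 757.0 pbw)
  BaO: 170.7·0.7779 = 132.8 pbw (target 132.8 pbw)
  PbO: 169.0·0.9768 = 165.1 pbw (target 165.1 pbw)
  Al2O3: 450.1·0.003000 + 482.3·0.2679 + 428.1·0.9960 = 556.9 pbw (target 557.0 pbw)
  TiO2: 355.0·0.9899 = 351.4 pbw (target 351.4 pbw)
  Li2O: 482.3·0.07580 = 36.56 pbw (target 36.56 pbw)
Mass balance on the glass: net batch after ignition = 2000 pbw (summing oxide targets gives 2000 pbw; with the basis standing at 2000 pbw — deltas are rounding alone).
Batch total: Σ batch = 2055 pbw; loss to ignition Σ batch·LOI = 55.41 pbw; yield, glass over the total, = 97.30%.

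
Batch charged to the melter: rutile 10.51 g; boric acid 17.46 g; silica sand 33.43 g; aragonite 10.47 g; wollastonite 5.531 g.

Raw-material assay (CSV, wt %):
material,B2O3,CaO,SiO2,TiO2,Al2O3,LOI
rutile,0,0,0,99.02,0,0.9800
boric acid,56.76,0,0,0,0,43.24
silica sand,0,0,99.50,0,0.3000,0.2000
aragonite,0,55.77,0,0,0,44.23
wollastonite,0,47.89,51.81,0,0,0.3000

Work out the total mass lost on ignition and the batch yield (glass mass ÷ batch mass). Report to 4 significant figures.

LOI loss = 12.37 g; glass = 65.03 g; yield = 84.02%

The intermediate values appear, rounded to 4 significant digits, as written — the whole derivation holds full precision at all times. Every reported result sees exactly one rounding; the derived quantities (five oxide percentages, LOI, totals, the yield, glass mass) are carried at exact precision from the weighed amounts for 65.03 g of glass as given in problem or answer.
Ignition loss by material:
  rutile: 10.51 × 0.009800 = 0.1030 g
  boric acid: 17.46 × 0.4324 = 7.550 g
  silica sand: 33.43 × 0.002000 = 0.06686 g
  aragonite: 10.47 × 0.4423 = 4.631 g
  wollastonite: 5.531 × 0.003000 = 0.01659 g
Total LOI = 12.37 g
Glass = batch − LOI = 77.40 − 12.37 = 65.03 g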